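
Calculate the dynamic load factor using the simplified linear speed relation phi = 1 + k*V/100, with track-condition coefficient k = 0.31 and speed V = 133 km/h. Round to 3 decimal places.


phi = 1 + k * V / 100
phi = 1 + 0.31 * 133 / 100
phi = 1 + 0.4123
phi = 1.412

1.412


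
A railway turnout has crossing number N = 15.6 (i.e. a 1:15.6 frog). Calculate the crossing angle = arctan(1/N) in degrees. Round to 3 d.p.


1/N = 1/15.6 = 0.064103
angle = arctan(0.064103) = 0.064015 rad
angle = 0.064015 * 180/pi = 3.668 degrees

3.668


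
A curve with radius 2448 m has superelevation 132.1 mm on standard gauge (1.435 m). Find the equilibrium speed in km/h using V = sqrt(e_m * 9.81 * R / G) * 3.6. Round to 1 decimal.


Convert cant: e = 132.1 mm = 0.1321 m
V_ms = sqrt(0.1321 * 9.81 * 2448 / 1.435)
V_ms = sqrt(2210.707769) = 47.0182 m/s
V = 47.0182 * 3.6 = 169.3 km/h

169.3


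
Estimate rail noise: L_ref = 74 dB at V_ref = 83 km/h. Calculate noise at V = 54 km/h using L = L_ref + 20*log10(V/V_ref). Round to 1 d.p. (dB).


V/V_ref = 54 / 83 = 0.650602
log10(0.650602) = -0.186684
20 * -0.186684 = -3.7337
L = 74 + -3.7337 = 70.3 dB

70.3


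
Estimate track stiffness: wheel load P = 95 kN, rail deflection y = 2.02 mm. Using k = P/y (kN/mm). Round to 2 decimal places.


Track stiffness k = P / y
k = 95 / 2.02
k = 47.03 kN/mm

47.03


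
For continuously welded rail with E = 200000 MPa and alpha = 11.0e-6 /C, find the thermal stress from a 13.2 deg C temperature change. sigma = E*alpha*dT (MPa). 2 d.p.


sigma = E * alpha * dT
sigma = 200000 * 11.0e-6 * 13.2
sigma = 2.2 * 13.2
sigma = 29.04 MPa

29.04


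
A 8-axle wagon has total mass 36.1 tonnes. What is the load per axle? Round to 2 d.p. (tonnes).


Load per axle = total weight / number of axles
Load = 36.1 / 8
Load = 4.51 tonnes

4.51


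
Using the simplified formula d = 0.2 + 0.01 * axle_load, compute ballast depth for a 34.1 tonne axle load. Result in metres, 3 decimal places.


d = 0.2 + 0.01 * 34.1
d = 0.2 + 0.341
d = 0.541 m

0.541


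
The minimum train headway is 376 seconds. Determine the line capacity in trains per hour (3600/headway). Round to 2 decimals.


Capacity = 3600 / headway
Capacity = 3600 / 376
Capacity = 9.57 trains/hour

9.57


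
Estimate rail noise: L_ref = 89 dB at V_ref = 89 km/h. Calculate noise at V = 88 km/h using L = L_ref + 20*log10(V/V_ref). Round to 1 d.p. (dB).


V/V_ref = 88 / 89 = 0.988764
log10(0.988764) = -0.004907
20 * -0.004907 = -0.0981
L = 89 + -0.0981 = 88.9 dB

88.9


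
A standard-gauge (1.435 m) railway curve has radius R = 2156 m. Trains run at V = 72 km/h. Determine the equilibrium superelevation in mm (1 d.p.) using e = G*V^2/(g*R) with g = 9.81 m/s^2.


Convert speed: V = 72 / 3.6 = 20.0 m/s
Apply formula: e = 1.435 * 20.0^2 / (9.81 * 2156)
e = 1.435 * 400.0 / 21150.36
e = 0.027139 m = 27.1 mm

27.1


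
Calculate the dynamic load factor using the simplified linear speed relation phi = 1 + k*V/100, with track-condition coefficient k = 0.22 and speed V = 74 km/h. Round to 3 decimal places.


phi = 1 + k * V / 100
phi = 1 + 0.22 * 74 / 100
phi = 1 + 0.1628
phi = 1.163

1.163


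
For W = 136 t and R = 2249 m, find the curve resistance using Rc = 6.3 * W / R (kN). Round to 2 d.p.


Rc = 6.3 * W / R
Rc = 6.3 * 136 / 2249
Rc = 856.8 / 2249
Rc = 0.38 kN

0.38


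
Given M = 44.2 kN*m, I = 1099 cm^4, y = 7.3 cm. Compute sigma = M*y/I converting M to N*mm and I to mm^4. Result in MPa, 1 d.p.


Convert units:
M = 44.2 kN*m = 44200000 N*mm
y = 7.3 cm = 73 mm
I = 1099 cm^4 = 10990000 mm^4
sigma = 44200000 * 73 / 10990000
sigma = 293.6 MPa

293.6


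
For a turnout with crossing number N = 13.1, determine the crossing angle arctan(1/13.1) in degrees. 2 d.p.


1/N = 1/13.1 = 0.076336
angle = arctan(0.076336) = 0.076188 rad
angle = 0.076188 * 180/pi = 4.37 degrees

4.37


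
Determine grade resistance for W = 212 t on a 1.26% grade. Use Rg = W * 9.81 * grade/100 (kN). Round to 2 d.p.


Rg = W * 9.81 * grade / 100
Rg = 212 * 9.81 * 1.26 / 100
Rg = 2079.72 * 0.0126
Rg = 26.20 kN

26.20


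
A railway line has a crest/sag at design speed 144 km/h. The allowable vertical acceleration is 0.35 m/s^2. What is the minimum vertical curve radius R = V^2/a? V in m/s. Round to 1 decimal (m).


Convert speed: V = 144 / 3.6 = 40.0 m/s
V^2 = 1600.0 m^2/s^2
R_v = 1600.0 / 0.35
R_v = 4571.4 m

4571.4


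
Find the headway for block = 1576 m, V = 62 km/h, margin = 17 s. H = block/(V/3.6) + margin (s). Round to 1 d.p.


V = 62 / 3.6 = 17.2222 m/s
Block traversal time = 1576 / 17.2222 = 91.5097 s
Headway = 91.5097 + 17
Headway = 108.5 s

108.5


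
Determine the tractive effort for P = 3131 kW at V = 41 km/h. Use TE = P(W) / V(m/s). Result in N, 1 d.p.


Convert: P = 3131 kW = 3131000 W
V = 41 / 3.6 = 11.3889 m/s
TE = 3131000 / 11.3889
TE = 274917.1 N

274917.1


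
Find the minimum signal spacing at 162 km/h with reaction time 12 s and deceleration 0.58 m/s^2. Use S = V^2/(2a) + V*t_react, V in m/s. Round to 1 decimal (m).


V = 162 / 3.6 = 45.0 m/s
Braking distance = 45.0^2 / (2*0.58) = 1745.6897 m
Sighting distance = 45.0 * 12 = 540.0 m
S = 1745.6897 + 540.0 = 2285.7 m

2285.7


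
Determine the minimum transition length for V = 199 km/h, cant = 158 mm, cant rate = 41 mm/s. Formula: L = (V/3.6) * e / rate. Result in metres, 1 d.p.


Convert speed: V = 199 / 3.6 = 55.2778 m/s
L = 55.2778 * 158 / 41
L = 8733.8889 / 41
L = 213.0 m

213.0


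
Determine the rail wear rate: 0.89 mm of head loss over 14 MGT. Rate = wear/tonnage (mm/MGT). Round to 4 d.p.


Wear rate = total wear / cumulative tonnage
Rate = 0.89 / 14
Rate = 0.0636 mm/MGT

0.0636


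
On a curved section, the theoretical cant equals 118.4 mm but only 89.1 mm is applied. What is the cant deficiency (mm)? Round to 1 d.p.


Cant deficiency = equilibrium cant - actual cant
CD = 118.4 - 89.1
CD = 29.3 mm

29.3


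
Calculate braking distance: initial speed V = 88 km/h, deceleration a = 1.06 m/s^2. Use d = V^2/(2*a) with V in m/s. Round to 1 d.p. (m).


Convert speed: V = 88 / 3.6 = 24.4444 m/s
V^2 = 597.5309
d = 597.5309 / (2 * 1.06)
d = 597.5309 / 2.12
d = 281.9 m

281.9


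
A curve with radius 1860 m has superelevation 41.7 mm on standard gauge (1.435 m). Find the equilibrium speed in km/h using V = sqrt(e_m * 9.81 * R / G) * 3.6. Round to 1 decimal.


Convert cant: e = 41.7 mm = 0.0417 m
V_ms = sqrt(0.0417 * 9.81 * 1860 / 1.435)
V_ms = sqrt(530.232209) = 23.0268 m/s
V = 23.0268 * 3.6 = 82.9 km/h

82.9


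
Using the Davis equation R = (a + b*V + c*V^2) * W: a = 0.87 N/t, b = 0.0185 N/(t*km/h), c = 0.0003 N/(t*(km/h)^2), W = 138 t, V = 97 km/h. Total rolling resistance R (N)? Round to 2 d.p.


b*V = 0.0185 * 97 = 1.7945
c*V^2 = 0.0003 * 9409 = 2.8227
R_per_t = 0.87 + 1.7945 + 2.8227 = 5.4872 N/t
R_total = 5.4872 * 138 = 757.23 N

757.23


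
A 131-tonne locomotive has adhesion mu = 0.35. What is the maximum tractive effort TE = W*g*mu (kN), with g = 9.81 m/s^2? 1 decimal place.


TE_max = W * g * mu
TE_max = 131 * 9.81 * 0.35
TE_max = 1285.11 * 0.35
TE_max = 449.8 kN

449.8


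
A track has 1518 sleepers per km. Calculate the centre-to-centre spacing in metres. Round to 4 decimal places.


Spacing = 1000 m / number of sleepers
Spacing = 1000 / 1518
Spacing = 0.6588 m

0.6588


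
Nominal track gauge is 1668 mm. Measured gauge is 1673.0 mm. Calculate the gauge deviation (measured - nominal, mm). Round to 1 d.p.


Deviation = measured - nominal
Deviation = 1673.0 - 1668
Deviation = 5.0 mm

5.0


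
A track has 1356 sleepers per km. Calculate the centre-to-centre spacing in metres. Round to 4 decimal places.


Spacing = 1000 m / number of sleepers
Spacing = 1000 / 1356
Spacing = 0.7375 m

0.7375


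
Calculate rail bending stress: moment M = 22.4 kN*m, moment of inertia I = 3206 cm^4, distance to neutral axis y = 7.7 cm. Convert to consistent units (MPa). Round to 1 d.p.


Convert units:
M = 22.4 kN*m = 22400000 N*mm
y = 7.7 cm = 77 mm
I = 3206 cm^4 = 32060000 mm^4
sigma = 22400000 * 77 / 32060000
sigma = 53.8 MPa

53.8


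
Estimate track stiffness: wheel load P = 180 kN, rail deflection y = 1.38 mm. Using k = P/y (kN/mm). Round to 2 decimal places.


Track stiffness k = P / y
k = 180 / 1.38
k = 130.43 kN/mm

130.43


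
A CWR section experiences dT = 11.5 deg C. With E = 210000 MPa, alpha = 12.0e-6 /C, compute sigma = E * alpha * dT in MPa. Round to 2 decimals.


sigma = E * alpha * dT
sigma = 210000 * 12.0e-6 * 11.5
sigma = 2.52 * 11.5
sigma = 28.98 MPa

28.98


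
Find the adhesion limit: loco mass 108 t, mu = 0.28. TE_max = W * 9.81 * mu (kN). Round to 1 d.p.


TE_max = W * g * mu
TE_max = 108 * 9.81 * 0.28
TE_max = 1059.48 * 0.28
TE_max = 296.7 kN

296.7


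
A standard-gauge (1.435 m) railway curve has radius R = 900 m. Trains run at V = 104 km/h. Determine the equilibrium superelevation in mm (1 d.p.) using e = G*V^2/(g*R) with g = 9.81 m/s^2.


Convert speed: V = 104 / 3.6 = 28.8889 m/s
Apply formula: e = 1.435 * 28.8889^2 / (9.81 * 900)
e = 1.435 * 834.5679 / 8829.0
e = 0.135644 m = 135.6 mm

135.6


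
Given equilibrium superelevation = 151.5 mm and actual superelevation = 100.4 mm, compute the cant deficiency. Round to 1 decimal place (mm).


Cant deficiency = equilibrium cant - actual cant
CD = 151.5 - 100.4
CD = 51.1 mm

51.1


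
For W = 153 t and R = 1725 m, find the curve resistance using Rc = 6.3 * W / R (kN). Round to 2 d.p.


Rc = 6.3 * W / R
Rc = 6.3 * 153 / 1725
Rc = 963.9 / 1725
Rc = 0.56 kN

0.56


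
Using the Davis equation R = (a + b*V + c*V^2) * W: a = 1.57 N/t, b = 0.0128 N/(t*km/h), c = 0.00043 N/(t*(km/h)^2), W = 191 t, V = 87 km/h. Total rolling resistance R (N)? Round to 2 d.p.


b*V = 0.0128 * 87 = 1.1136
c*V^2 = 0.00043 * 7569 = 3.25467
R_per_t = 1.57 + 1.1136 + 3.25467 = 5.93827 N/t
R_total = 5.93827 * 191 = 1134.21 N

1134.21


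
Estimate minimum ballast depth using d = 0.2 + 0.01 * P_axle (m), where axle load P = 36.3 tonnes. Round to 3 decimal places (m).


d = 0.2 + 0.01 * 36.3
d = 0.2 + 0.363
d = 0.563 m

0.563


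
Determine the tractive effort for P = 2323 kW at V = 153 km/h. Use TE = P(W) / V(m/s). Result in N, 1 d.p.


Convert: P = 2323 kW = 2323000 W
V = 153 / 3.6 = 42.5 m/s
TE = 2323000 / 42.5
TE = 54658.8 N

54658.8


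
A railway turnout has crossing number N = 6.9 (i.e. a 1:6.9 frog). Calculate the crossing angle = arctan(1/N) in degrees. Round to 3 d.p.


1/N = 1/6.9 = 0.144928
angle = arctan(0.144928) = 0.143925 rad
angle = 0.143925 * 180/pi = 8.246 degrees

8.246


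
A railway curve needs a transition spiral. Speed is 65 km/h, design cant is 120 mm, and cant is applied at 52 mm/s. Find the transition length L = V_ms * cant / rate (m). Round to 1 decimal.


Convert speed: V = 65 / 3.6 = 18.0556 m/s
L = 18.0556 * 120 / 52
L = 2166.6667 / 52
L = 41.7 m

41.7


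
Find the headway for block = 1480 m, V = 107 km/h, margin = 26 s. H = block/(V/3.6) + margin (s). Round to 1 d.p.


V = 107 / 3.6 = 29.7222 m/s
Block traversal time = 1480 / 29.7222 = 49.7944 s
Headway = 49.7944 + 26
Headway = 75.8 s

75.8


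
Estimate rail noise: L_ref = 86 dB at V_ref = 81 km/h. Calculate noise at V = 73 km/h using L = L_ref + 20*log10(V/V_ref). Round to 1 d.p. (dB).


V/V_ref = 73 / 81 = 0.901235
log10(0.901235) = -0.045162
20 * -0.045162 = -0.9032
L = 86 + -0.9032 = 85.1 dB

85.1


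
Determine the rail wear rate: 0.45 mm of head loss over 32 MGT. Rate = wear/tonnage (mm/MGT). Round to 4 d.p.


Wear rate = total wear / cumulative tonnage
Rate = 0.45 / 32
Rate = 0.0141 mm/MGT

0.0141


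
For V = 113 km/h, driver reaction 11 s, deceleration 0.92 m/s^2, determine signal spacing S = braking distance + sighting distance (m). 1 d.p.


V = 113 / 3.6 = 31.3889 m/s
Braking distance = 31.3889^2 / (2*0.92) = 535.4687 m
Sighting distance = 31.3889 * 11 = 345.2778 m
S = 535.4687 + 345.2778 = 880.7 m

880.7


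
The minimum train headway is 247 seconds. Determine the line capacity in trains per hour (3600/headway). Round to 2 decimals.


Capacity = 3600 / headway
Capacity = 3600 / 247
Capacity = 14.57 trains/hour

14.57


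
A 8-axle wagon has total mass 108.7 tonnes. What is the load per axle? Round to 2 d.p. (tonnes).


Load per axle = total weight / number of axles
Load = 108.7 / 8
Load = 13.59 tonnes

13.59


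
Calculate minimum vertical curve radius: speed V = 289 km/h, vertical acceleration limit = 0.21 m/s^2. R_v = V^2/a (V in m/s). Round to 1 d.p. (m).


Convert speed: V = 289 / 3.6 = 80.2778 m/s
V^2 = 6444.5216 m^2/s^2
R_v = 6444.5216 / 0.21
R_v = 30688.2 m

30688.2


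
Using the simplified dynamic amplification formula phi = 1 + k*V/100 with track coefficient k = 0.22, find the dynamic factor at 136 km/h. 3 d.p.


phi = 1 + k * V / 100
phi = 1 + 0.22 * 136 / 100
phi = 1 + 0.2992
phi = 1.299

1.299


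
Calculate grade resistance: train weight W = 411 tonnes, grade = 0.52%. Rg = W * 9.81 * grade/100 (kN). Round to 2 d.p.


Rg = W * 9.81 * grade / 100
Rg = 411 * 9.81 * 0.52 / 100
Rg = 4031.91 * 0.0052
Rg = 20.97 kN

20.97


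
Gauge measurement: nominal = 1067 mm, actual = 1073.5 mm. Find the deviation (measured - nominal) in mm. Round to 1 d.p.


Deviation = measured - nominal
Deviation = 1073.5 - 1067
Deviation = 6.5 mm

6.5


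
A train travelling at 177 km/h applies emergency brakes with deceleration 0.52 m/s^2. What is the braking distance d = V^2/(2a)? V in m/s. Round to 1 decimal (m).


Convert speed: V = 177 / 3.6 = 49.1667 m/s
V^2 = 2417.3611
d = 2417.3611 / (2 * 0.52)
d = 2417.3611 / 1.04
d = 2324.4 m

2324.4


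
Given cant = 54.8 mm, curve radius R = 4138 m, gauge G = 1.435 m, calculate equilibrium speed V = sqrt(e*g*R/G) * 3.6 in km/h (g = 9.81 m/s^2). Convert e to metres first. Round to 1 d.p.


Convert cant: e = 54.8 mm = 0.0548 m
V_ms = sqrt(0.0548 * 9.81 * 4138 / 1.435)
V_ms = sqrt(1550.201494) = 39.3726 m/s
V = 39.3726 * 3.6 = 141.7 km/h

141.7


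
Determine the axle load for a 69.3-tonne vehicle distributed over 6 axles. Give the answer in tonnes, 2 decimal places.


Load per axle = total weight / number of axles
Load = 69.3 / 6
Load = 11.55 tonnes

11.55


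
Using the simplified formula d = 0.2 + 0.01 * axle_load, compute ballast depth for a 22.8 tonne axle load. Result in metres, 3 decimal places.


d = 0.2 + 0.01 * 22.8
d = 0.2 + 0.228
d = 0.428 m

0.428


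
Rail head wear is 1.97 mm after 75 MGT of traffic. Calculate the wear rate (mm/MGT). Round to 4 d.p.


Wear rate = total wear / cumulative tonnage
Rate = 1.97 / 75
Rate = 0.0263 mm/MGT

0.0263


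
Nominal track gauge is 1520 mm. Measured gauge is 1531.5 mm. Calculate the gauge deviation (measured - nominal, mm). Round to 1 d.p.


Deviation = measured - nominal
Deviation = 1531.5 - 1520
Deviation = 11.5 mm

11.5


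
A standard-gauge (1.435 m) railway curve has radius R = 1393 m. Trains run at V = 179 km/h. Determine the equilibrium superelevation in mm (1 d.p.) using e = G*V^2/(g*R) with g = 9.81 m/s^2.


Convert speed: V = 179 / 3.6 = 49.7222 m/s
Apply formula: e = 1.435 * 49.7222^2 / (9.81 * 1393)
e = 1.435 * 2472.2994 / 13665.33
e = 0.259617 m = 259.6 mm

259.6


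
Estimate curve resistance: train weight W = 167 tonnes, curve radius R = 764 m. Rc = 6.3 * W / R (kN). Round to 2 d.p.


Rc = 6.3 * W / R
Rc = 6.3 * 167 / 764
Rc = 1052.1 / 764
Rc = 1.38 kN

1.38


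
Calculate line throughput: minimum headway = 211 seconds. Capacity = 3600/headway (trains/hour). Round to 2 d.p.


Capacity = 3600 / headway
Capacity = 3600 / 211
Capacity = 17.06 trains/hour

17.06


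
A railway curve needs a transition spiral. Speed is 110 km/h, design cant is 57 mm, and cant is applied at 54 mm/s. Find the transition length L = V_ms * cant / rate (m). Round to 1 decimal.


Convert speed: V = 110 / 3.6 = 30.5556 m/s
L = 30.5556 * 57 / 54
L = 1741.6667 / 54
L = 32.3 m

32.3


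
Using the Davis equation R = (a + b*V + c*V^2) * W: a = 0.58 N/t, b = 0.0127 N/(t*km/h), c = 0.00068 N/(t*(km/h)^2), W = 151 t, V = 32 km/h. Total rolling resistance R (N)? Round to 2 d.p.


b*V = 0.0127 * 32 = 0.4064
c*V^2 = 0.00068 * 1024 = 0.69632
R_per_t = 0.58 + 0.4064 + 0.69632 = 1.68272 N/t
R_total = 1.68272 * 151 = 254.09 N

254.09


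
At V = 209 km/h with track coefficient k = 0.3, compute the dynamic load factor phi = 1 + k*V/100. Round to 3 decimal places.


phi = 1 + k * V / 100
phi = 1 + 0.3 * 209 / 100
phi = 1 + 0.627
phi = 1.627

1.627


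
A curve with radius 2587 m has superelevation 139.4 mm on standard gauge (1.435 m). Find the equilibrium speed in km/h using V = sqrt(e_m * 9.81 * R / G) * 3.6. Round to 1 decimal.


Convert cant: e = 139.4 mm = 0.1394 m
V_ms = sqrt(0.1394 * 9.81 * 2587 / 1.435)
V_ms = sqrt(2465.337086) = 49.6522 m/s
V = 49.6522 * 3.6 = 178.7 km/h

178.7


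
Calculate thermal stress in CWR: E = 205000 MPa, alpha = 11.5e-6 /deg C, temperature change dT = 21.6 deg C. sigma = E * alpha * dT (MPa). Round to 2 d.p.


sigma = E * alpha * dT
sigma = 205000 * 11.5e-6 * 21.6
sigma = 2.3575 * 21.6
sigma = 50.92 MPa

50.92


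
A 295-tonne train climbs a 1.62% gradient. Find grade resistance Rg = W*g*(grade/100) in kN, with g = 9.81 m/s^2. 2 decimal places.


Rg = W * 9.81 * grade / 100
Rg = 295 * 9.81 * 1.62 / 100
Rg = 2893.95 * 0.0162
Rg = 46.88 kN

46.88


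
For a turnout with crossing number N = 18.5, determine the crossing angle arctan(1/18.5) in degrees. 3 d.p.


1/N = 1/18.5 = 0.054054
angle = arctan(0.054054) = 0.054002 rad
angle = 0.054002 * 180/pi = 3.094 degrees

3.094


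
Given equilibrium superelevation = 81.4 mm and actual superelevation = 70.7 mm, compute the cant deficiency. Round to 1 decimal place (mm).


Cant deficiency = equilibrium cant - actual cant
CD = 81.4 - 70.7
CD = 10.7 mm

10.7


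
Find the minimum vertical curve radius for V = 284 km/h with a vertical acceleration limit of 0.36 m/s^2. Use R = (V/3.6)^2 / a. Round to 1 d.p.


Convert speed: V = 284 / 3.6 = 78.8889 m/s
V^2 = 6223.4568 m^2/s^2
R_v = 6223.4568 / 0.36
R_v = 17287.4 m

17287.4


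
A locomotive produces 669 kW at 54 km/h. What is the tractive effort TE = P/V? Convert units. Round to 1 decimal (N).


Convert: P = 669 kW = 669000 W
V = 54 / 3.6 = 15.0 m/s
TE = 669000 / 15.0
TE = 44600.0 N

44600.0


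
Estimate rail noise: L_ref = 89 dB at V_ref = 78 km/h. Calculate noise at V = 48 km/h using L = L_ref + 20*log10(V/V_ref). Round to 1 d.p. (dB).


V/V_ref = 48 / 78 = 0.615385
log10(0.615385) = -0.210853
20 * -0.210853 = -4.2171
L = 89 + -4.2171 = 84.8 dB

84.8


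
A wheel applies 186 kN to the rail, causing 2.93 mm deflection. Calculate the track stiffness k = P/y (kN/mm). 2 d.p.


Track stiffness k = P / y
k = 186 / 2.93
k = 63.48 kN/mm

63.48


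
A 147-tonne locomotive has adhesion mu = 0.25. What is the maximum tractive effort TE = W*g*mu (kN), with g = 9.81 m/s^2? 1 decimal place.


TE_max = W * g * mu
TE_max = 147 * 9.81 * 0.25
TE_max = 1442.07 * 0.25
TE_max = 360.5 kN

360.5


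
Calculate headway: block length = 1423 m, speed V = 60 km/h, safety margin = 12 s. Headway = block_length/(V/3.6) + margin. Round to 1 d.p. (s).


V = 60 / 3.6 = 16.6667 m/s
Block traversal time = 1423 / 16.6667 = 85.38 s
Headway = 85.38 + 12
Headway = 97.4 s

97.4


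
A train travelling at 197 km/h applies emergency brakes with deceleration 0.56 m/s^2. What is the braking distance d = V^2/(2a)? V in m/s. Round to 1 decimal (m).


Convert speed: V = 197 / 3.6 = 54.7222 m/s
V^2 = 2994.5216
d = 2994.5216 / (2 * 0.56)
d = 2994.5216 / 1.12
d = 2673.7 m

2673.7


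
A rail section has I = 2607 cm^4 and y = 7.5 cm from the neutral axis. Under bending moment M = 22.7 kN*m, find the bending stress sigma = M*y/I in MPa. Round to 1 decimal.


Convert units:
M = 22.7 kN*m = 22700000 N*mm
y = 7.5 cm = 75 mm
I = 2607 cm^4 = 26070000 mm^4
sigma = 22700000 * 75 / 26070000
sigma = 65.3 MPa

65.3


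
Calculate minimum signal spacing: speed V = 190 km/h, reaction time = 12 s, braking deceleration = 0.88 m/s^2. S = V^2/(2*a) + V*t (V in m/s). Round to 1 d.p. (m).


V = 190 / 3.6 = 52.7778 m/s
Braking distance = 52.7778^2 / (2*0.88) = 1582.6669 m
Sighting distance = 52.7778 * 12 = 633.3333 m
S = 1582.6669 + 633.3333 = 2216.0 m

2216.0


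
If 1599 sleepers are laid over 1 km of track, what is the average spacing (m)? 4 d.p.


Spacing = 1000 m / number of sleepers
Spacing = 1000 / 1599
Spacing = 0.6254 m

0.6254


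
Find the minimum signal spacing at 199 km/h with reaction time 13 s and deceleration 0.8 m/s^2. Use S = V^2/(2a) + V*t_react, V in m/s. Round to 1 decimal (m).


V = 199 / 3.6 = 55.2778 m/s
Braking distance = 55.2778^2 / (2*0.8) = 1909.7704 m
Sighting distance = 55.2778 * 13 = 718.6111 m
S = 1909.7704 + 718.6111 = 2628.4 m

2628.4


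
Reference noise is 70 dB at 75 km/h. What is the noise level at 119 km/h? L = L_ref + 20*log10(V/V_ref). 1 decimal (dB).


V/V_ref = 119 / 75 = 1.586667
log10(1.586667) = 0.200486
20 * 0.200486 = 4.0097
L = 70 + 4.0097 = 74.0 dB

74.0


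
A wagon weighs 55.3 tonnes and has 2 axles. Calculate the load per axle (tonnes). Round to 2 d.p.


Load per axle = total weight / number of axles
Load = 55.3 / 2
Load = 27.65 tonnes

27.65


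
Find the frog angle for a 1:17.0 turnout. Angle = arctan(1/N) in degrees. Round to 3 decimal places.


1/N = 1/17.0 = 0.058824
angle = arctan(0.058824) = 0.058756 rad
angle = 0.058756 * 180/pi = 3.366 degrees

3.366


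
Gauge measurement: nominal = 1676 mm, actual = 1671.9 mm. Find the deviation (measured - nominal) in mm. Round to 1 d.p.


Deviation = measured - nominal
Deviation = 1671.9 - 1676
Deviation = -4.1 mm

-4.1


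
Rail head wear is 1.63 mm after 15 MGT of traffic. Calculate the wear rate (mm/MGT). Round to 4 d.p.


Wear rate = total wear / cumulative tonnage
Rate = 1.63 / 15
Rate = 0.1087 mm/MGT

0.1087


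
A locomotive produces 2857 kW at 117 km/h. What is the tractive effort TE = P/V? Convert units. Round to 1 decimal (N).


Convert: P = 2857 kW = 2857000 W
V = 117 / 3.6 = 32.5 m/s
TE = 2857000 / 32.5
TE = 87907.7 N

87907.7


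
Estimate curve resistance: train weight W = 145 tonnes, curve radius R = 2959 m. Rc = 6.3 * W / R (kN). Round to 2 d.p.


Rc = 6.3 * W / R
Rc = 6.3 * 145 / 2959
Rc = 913.5 / 2959
Rc = 0.31 kN

0.31


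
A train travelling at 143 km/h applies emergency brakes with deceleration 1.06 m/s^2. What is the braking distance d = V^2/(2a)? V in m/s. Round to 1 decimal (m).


Convert speed: V = 143 / 3.6 = 39.7222 m/s
V^2 = 1577.8549
d = 1577.8549 / (2 * 1.06)
d = 1577.8549 / 2.12
d = 744.3 m

744.3


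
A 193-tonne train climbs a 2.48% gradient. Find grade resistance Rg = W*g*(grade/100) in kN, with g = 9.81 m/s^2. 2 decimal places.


Rg = W * 9.81 * grade / 100
Rg = 193 * 9.81 * 2.48 / 100
Rg = 1893.33 * 0.0248
Rg = 46.95 kN

46.95


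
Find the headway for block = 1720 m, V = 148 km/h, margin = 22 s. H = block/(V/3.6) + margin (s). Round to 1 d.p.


V = 148 / 3.6 = 41.1111 m/s
Block traversal time = 1720 / 41.1111 = 41.8378 s
Headway = 41.8378 + 22
Headway = 63.8 s

63.8


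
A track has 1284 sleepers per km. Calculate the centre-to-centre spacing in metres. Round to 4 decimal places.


Spacing = 1000 m / number of sleepers
Spacing = 1000 / 1284
Spacing = 0.7788 m

0.7788


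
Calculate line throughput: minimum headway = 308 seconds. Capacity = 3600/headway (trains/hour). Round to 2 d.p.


Capacity = 3600 / headway
Capacity = 3600 / 308
Capacity = 11.69 trains/hour

11.69


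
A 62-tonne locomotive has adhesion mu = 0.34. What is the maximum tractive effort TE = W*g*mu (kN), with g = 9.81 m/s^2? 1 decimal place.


TE_max = W * g * mu
TE_max = 62 * 9.81 * 0.34
TE_max = 608.22 * 0.34
TE_max = 206.8 kN

206.8


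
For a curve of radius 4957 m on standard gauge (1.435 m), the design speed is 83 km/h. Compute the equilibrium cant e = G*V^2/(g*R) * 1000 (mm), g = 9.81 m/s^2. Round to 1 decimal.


Convert speed: V = 83 / 3.6 = 23.0556 m/s
Apply formula: e = 1.435 * 23.0556^2 / (9.81 * 4957)
e = 1.435 * 531.5586 / 48628.17
e = 0.015686 m = 15.7 mm

15.7


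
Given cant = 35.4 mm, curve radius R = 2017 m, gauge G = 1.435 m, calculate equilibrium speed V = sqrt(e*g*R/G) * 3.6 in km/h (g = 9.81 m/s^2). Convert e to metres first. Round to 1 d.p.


Convert cant: e = 35.4 mm = 0.0354 m
V_ms = sqrt(0.0354 * 9.81 * 2017 / 1.435)
V_ms = sqrt(488.119622) = 22.0934 m/s
V = 22.0934 * 3.6 = 79.5 km/h

79.5


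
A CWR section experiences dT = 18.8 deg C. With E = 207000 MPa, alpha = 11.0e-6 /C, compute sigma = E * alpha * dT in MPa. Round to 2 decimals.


sigma = E * alpha * dT
sigma = 207000 * 11.0e-6 * 18.8
sigma = 2.277 * 18.8
sigma = 42.81 MPa

42.81


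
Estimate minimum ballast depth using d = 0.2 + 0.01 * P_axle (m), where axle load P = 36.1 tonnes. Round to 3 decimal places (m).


d = 0.2 + 0.01 * 36.1
d = 0.2 + 0.361
d = 0.561 m

0.561


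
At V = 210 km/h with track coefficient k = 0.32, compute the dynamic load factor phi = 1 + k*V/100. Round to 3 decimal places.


phi = 1 + k * V / 100
phi = 1 + 0.32 * 210 / 100
phi = 1 + 0.672
phi = 1.672

1.672


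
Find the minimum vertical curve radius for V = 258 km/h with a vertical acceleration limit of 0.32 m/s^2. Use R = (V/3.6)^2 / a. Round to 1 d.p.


Convert speed: V = 258 / 3.6 = 71.6667 m/s
V^2 = 5136.1111 m^2/s^2
R_v = 5136.1111 / 0.32
R_v = 16050.3 m

16050.3


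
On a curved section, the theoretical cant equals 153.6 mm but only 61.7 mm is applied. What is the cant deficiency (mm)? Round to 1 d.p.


Cant deficiency = equilibrium cant - actual cant
CD = 153.6 - 61.7
CD = 91.9 mm

91.9


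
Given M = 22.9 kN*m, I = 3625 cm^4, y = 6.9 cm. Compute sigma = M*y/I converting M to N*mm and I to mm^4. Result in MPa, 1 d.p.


Convert units:
M = 22.9 kN*m = 22900000 N*mm
y = 6.9 cm = 69 mm
I = 3625 cm^4 = 36250000 mm^4
sigma = 22900000 * 69 / 36250000
sigma = 43.6 MPa

43.6


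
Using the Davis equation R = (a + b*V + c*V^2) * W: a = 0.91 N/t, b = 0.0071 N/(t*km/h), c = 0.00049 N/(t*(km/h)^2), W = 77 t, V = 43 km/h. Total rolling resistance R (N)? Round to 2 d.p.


b*V = 0.0071 * 43 = 0.3053
c*V^2 = 0.00049 * 1849 = 0.90601
R_per_t = 0.91 + 0.3053 + 0.90601 = 2.12131 N/t
R_total = 2.12131 * 77 = 163.34 N

163.34


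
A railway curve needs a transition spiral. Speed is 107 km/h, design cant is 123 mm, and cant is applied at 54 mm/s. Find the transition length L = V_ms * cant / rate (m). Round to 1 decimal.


Convert speed: V = 107 / 3.6 = 29.7222 m/s
L = 29.7222 * 123 / 54
L = 3655.8333 / 54
L = 67.7 m

67.7


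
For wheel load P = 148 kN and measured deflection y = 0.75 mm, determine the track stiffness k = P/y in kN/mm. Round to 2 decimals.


Track stiffness k = P / y
k = 148 / 0.75
k = 197.33 kN/mm

197.33


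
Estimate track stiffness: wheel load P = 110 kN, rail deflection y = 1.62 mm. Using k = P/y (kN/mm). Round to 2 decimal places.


Track stiffness k = P / y
k = 110 / 1.62
k = 67.90 kN/mm

67.90


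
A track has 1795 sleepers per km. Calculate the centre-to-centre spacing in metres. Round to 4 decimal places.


Spacing = 1000 m / number of sleepers
Spacing = 1000 / 1795
Spacing = 0.5571 m

0.5571


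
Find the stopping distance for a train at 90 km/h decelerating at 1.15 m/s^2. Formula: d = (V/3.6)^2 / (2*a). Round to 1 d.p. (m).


Convert speed: V = 90 / 3.6 = 25.0 m/s
V^2 = 625.0
d = 625.0 / (2 * 1.15)
d = 625.0 / 2.3
d = 271.7 m

271.7


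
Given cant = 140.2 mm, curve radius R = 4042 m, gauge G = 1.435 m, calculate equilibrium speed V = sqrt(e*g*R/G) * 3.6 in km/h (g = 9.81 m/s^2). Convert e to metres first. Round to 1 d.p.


Convert cant: e = 140.2 mm = 0.1402 m
V_ms = sqrt(0.1402 * 9.81 * 4042 / 1.435)
V_ms = sqrt(3874.01617) = 62.2416 m/s
V = 62.2416 * 3.6 = 224.1 km/h

224.1


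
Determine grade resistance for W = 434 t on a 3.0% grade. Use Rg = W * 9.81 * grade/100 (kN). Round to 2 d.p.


Rg = W * 9.81 * grade / 100
Rg = 434 * 9.81 * 3.0 / 100
Rg = 4257.54 * 0.03
Rg = 127.73 kN

127.73


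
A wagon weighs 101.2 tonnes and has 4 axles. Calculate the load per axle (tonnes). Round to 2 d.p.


Load per axle = total weight / number of axles
Load = 101.2 / 4
Load = 25.30 tonnes

25.30


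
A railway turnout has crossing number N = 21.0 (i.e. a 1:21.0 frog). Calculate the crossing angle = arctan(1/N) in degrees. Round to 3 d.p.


1/N = 1/21.0 = 0.047619
angle = arctan(0.047619) = 0.047583 rad
angle = 0.047583 * 180/pi = 2.726 degrees

2.726


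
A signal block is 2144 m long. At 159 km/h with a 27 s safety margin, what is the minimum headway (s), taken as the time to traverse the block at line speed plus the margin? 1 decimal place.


V = 159 / 3.6 = 44.1667 m/s
Block traversal time = 2144 / 44.1667 = 48.5434 s
Headway = 48.5434 + 27
Headway = 75.5 s

75.5


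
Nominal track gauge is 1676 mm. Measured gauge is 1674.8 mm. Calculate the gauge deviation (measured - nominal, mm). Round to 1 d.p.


Deviation = measured - nominal
Deviation = 1674.8 - 1676
Deviation = -1.2 mm

-1.2


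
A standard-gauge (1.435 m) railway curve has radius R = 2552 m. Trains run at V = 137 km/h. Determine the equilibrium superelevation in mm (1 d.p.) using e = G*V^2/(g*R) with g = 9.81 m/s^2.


Convert speed: V = 137 / 3.6 = 38.0556 m/s
Apply formula: e = 1.435 * 38.0556^2 / (9.81 * 2552)
e = 1.435 * 1448.2253 / 25035.12
e = 0.083012 m = 83.0 mm

83.0


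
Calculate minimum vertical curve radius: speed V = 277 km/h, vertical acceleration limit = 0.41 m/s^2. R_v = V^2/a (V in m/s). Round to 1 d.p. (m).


Convert speed: V = 277 / 3.6 = 76.9444 m/s
V^2 = 5920.4475 m^2/s^2
R_v = 5920.4475 / 0.41
R_v = 14440.1 m

14440.1


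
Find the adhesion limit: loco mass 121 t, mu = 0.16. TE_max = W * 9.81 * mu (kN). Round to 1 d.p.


TE_max = W * g * mu
TE_max = 121 * 9.81 * 0.16
TE_max = 1187.01 * 0.16
TE_max = 189.9 kN

189.9


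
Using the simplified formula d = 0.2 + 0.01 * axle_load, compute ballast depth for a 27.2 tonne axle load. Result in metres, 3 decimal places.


d = 0.2 + 0.01 * 27.2
d = 0.2 + 0.272
d = 0.472 m

0.472


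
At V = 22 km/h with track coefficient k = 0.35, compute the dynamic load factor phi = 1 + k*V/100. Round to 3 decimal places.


phi = 1 + k * V / 100
phi = 1 + 0.35 * 22 / 100
phi = 1 + 0.077
phi = 1.077

1.077


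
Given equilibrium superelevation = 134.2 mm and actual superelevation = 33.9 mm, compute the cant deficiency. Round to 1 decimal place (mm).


Cant deficiency = equilibrium cant - actual cant
CD = 134.2 - 33.9
CD = 100.3 mm

100.3


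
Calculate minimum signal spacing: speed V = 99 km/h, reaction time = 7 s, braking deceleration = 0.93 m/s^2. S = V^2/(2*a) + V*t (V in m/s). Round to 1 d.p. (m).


V = 99 / 3.6 = 27.5 m/s
Braking distance = 27.5^2 / (2*0.93) = 406.586 m
Sighting distance = 27.5 * 7 = 192.5 m
S = 406.586 + 192.5 = 599.1 m

599.1


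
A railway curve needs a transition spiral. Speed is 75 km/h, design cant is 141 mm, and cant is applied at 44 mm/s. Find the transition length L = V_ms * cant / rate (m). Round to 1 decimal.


Convert speed: V = 75 / 3.6 = 20.8333 m/s
L = 20.8333 * 141 / 44
L = 2937.5 / 44
L = 66.8 m

66.8


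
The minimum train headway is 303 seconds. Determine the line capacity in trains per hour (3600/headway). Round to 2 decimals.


Capacity = 3600 / headway
Capacity = 3600 / 303
Capacity = 11.88 trains/hour

11.88


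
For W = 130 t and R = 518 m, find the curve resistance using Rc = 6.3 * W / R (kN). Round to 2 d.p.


Rc = 6.3 * W / R
Rc = 6.3 * 130 / 518
Rc = 819.0 / 518
Rc = 1.58 kN

1.58


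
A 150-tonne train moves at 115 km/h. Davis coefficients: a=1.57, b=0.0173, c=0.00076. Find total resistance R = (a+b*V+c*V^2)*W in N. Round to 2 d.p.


b*V = 0.0173 * 115 = 1.9895
c*V^2 = 0.00076 * 13225 = 10.051
R_per_t = 1.57 + 1.9895 + 10.051 = 13.6105 N/t
R_total = 13.6105 * 150 = 2041.58 N

2041.58


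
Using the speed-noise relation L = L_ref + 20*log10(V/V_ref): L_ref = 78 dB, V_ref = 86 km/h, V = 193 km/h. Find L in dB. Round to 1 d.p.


V/V_ref = 193 / 86 = 2.244186
log10(2.244186) = 0.351059
20 * 0.351059 = 7.0212
L = 78 + 7.0212 = 85.0 dB

85.0


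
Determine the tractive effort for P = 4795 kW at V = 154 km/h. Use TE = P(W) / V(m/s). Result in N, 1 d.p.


Convert: P = 4795 kW = 4795000 W
V = 154 / 3.6 = 42.7778 m/s
TE = 4795000 / 42.7778
TE = 112090.9 N

112090.9


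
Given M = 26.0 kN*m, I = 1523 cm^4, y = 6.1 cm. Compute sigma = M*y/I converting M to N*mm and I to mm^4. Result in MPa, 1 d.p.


Convert units:
M = 26.0 kN*m = 26000000 N*mm
y = 6.1 cm = 61 mm
I = 1523 cm^4 = 15230000 mm^4
sigma = 26000000 * 61 / 15230000
sigma = 104.1 MPa

104.1


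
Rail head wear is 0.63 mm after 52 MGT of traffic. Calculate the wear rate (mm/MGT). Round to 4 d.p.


Wear rate = total wear / cumulative tonnage
Rate = 0.63 / 52
Rate = 0.0121 mm/MGT

0.0121


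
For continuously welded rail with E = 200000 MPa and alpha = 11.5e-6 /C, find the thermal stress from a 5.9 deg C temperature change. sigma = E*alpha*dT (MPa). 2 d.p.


sigma = E * alpha * dT
sigma = 200000 * 11.5e-6 * 5.9
sigma = 2.3 * 5.9
sigma = 13.57 MPa

13.57


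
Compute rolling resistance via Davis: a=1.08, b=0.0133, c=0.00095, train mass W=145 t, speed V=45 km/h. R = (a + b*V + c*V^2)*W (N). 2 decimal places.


b*V = 0.0133 * 45 = 0.5985
c*V^2 = 0.00095 * 2025 = 1.92375
R_per_t = 1.08 + 0.5985 + 1.92375 = 3.60225 N/t
R_total = 3.60225 * 145 = 522.33 N

522.33


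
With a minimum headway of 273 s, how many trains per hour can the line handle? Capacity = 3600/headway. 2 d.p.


Capacity = 3600 / headway
Capacity = 3600 / 273
Capacity = 13.19 trains/hour

13.19


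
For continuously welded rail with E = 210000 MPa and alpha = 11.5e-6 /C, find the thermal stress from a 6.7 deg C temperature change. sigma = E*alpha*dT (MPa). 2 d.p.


sigma = E * alpha * dT
sigma = 210000 * 11.5e-6 * 6.7
sigma = 2.415 * 6.7
sigma = 16.18 MPa

16.18


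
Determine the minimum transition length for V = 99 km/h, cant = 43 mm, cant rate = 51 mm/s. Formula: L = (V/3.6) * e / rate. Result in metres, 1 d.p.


Convert speed: V = 99 / 3.6 = 27.5 m/s
L = 27.5 * 43 / 51
L = 1182.5 / 51
L = 23.2 m

23.2


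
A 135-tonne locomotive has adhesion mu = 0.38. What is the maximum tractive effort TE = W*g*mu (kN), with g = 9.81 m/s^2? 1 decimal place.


TE_max = W * g * mu
TE_max = 135 * 9.81 * 0.38
TE_max = 1324.35 * 0.38
TE_max = 503.3 kN

503.3


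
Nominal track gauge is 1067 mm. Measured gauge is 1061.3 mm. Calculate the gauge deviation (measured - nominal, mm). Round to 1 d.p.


Deviation = measured - nominal
Deviation = 1061.3 - 1067
Deviation = -5.7 mm

-5.7


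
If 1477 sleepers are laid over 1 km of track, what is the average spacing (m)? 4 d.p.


Spacing = 1000 m / number of sleepers
Spacing = 1000 / 1477
Spacing = 0.6770 m

0.6770


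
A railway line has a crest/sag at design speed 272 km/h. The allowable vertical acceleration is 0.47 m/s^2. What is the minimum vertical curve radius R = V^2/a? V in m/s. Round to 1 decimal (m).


Convert speed: V = 272 / 3.6 = 75.5556 m/s
V^2 = 5708.642 m^2/s^2
R_v = 5708.642 / 0.47
R_v = 12146.0 m

12146.0


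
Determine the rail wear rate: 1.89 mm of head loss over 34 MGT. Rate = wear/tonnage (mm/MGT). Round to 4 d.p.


Wear rate = total wear / cumulative tonnage
Rate = 1.89 / 34
Rate = 0.0556 mm/MGT

0.0556


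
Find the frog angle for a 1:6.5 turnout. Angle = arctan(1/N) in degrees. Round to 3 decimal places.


1/N = 1/6.5 = 0.153846
angle = arctan(0.153846) = 0.152649 rad
angle = 0.152649 * 180/pi = 8.746 degrees

8.746


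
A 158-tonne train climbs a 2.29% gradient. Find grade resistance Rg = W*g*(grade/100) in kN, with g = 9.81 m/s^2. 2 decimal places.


Rg = W * 9.81 * grade / 100
Rg = 158 * 9.81 * 2.29 / 100
Rg = 1549.98 * 0.0229
Rg = 35.49 kN

35.49


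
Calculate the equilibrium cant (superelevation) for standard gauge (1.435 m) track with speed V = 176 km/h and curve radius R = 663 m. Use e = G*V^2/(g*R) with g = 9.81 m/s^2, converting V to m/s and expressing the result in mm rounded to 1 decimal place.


Convert speed: V = 176 / 3.6 = 48.8889 m/s
Apply formula: e = 1.435 * 48.8889^2 / (9.81 * 663)
e = 1.435 * 2390.1235 / 6504.03
e = 0.527339 m = 527.3 mm

527.3


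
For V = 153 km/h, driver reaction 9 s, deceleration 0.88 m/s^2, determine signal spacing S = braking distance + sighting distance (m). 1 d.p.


V = 153 / 3.6 = 42.5 m/s
Braking distance = 42.5^2 / (2*0.88) = 1026.2784 m
Sighting distance = 42.5 * 9 = 382.5 m
S = 1026.2784 + 382.5 = 1408.8 m

1408.8


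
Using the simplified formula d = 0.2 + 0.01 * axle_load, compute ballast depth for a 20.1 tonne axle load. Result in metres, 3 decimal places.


d = 0.2 + 0.01 * 20.1
d = 0.2 + 0.201
d = 0.401 m

0.401


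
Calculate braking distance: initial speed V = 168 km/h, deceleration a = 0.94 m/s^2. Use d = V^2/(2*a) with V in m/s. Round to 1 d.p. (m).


Convert speed: V = 168 / 3.6 = 46.6667 m/s
V^2 = 2177.7778
d = 2177.7778 / (2 * 0.94)
d = 2177.7778 / 1.88
d = 1158.4 m

1158.4


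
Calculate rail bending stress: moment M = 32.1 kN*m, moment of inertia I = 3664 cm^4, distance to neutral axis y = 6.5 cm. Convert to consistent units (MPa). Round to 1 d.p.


Convert units:
M = 32.1 kN*m = 32100000 N*mm
y = 6.5 cm = 65 mm
I = 3664 cm^4 = 36640000 mm^4
sigma = 32100000 * 65 / 36640000
sigma = 56.9 MPa

56.9


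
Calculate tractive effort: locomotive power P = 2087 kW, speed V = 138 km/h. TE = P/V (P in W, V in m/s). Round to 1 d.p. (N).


Convert: P = 2087 kW = 2087000 W
V = 138 / 3.6 = 38.3333 m/s
TE = 2087000 / 38.3333
TE = 54443.5 N

54443.5


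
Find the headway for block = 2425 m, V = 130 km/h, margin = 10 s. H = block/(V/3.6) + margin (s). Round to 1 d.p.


V = 130 / 3.6 = 36.1111 m/s
Block traversal time = 2425 / 36.1111 = 67.1538 s
Headway = 67.1538 + 10
Headway = 77.2 s

77.2


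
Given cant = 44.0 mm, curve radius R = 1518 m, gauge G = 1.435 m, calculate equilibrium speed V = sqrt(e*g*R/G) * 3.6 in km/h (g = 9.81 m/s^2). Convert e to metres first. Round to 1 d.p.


Convert cant: e = 44.0 mm = 0.0440 m
V_ms = sqrt(0.0440 * 9.81 * 1518 / 1.435)
V_ms = sqrt(456.605937) = 21.3683 m/s
V = 21.3683 * 3.6 = 76.9 km/h

76.9


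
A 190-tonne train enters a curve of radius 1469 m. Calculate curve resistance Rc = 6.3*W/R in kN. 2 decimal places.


Rc = 6.3 * W / R
Rc = 6.3 * 190 / 1469
Rc = 1197.0 / 1469
Rc = 0.81 kN

0.81


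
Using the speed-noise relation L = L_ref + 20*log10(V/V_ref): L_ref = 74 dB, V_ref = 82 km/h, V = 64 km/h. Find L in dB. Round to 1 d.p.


V/V_ref = 64 / 82 = 0.780488
log10(0.780488) = -0.107634
20 * -0.107634 = -2.1527
L = 74 + -2.1527 = 71.8 dB

71.8


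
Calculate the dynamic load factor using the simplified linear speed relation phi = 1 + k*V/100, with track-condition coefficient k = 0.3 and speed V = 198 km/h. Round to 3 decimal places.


phi = 1 + k * V / 100
phi = 1 + 0.3 * 198 / 100
phi = 1 + 0.594
phi = 1.594

1.594


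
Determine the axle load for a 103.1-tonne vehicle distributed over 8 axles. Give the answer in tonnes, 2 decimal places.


Load per axle = total weight / number of axles
Load = 103.1 / 8
Load = 12.89 tonnes

12.89


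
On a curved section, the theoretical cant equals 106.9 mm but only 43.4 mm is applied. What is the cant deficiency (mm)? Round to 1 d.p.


Cant deficiency = equilibrium cant - actual cant
CD = 106.9 - 43.4
CD = 63.5 mm

63.5


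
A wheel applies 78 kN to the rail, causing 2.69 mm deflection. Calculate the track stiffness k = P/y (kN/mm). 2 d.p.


Track stiffness k = P / y
k = 78 / 2.69
k = 29.00 kN/mm

29.00
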